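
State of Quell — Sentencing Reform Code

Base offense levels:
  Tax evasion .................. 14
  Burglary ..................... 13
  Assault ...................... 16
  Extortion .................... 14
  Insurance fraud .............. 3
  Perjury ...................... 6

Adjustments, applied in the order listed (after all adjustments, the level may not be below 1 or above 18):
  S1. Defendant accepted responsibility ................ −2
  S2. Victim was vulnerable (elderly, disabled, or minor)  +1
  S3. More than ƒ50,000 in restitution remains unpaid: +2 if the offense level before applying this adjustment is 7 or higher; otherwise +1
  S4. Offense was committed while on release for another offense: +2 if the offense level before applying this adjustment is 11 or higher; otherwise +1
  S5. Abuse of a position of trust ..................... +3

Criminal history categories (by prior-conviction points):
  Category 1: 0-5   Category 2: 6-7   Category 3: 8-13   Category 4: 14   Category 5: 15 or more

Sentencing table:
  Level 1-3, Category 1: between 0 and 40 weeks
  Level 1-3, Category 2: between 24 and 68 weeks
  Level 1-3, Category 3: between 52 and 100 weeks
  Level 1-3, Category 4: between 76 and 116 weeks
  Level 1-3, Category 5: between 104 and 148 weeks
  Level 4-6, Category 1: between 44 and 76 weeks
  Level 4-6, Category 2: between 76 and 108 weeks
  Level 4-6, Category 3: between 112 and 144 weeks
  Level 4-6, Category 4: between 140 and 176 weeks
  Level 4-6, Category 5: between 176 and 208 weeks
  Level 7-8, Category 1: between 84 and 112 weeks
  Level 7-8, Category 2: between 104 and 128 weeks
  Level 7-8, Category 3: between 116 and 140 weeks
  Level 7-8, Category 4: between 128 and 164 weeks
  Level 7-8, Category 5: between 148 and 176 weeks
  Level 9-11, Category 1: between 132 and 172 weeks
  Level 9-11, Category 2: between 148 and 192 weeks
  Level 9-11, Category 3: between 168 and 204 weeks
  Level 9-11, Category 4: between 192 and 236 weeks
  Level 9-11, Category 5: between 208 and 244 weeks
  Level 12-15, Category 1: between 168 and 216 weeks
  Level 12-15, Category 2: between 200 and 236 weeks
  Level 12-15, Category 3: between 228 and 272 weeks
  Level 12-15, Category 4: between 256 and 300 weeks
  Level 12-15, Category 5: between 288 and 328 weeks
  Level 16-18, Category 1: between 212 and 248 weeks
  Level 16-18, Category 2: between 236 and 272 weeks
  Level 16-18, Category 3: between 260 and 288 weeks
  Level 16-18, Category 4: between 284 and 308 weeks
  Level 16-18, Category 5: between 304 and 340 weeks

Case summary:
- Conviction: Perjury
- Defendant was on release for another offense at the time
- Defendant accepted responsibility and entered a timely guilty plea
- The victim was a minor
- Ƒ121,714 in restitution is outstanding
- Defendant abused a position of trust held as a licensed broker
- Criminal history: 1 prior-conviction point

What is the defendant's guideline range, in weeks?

132-172 weeks

Base offense level for perjury: 6.
S1 applies: 6 − 2 = 4.
S2 applies: 4 + 1 = 5.
S3 applies (level before this adjustment is 5 < 7, so +1): 5 + 1 = 6.
S4 applies (level before this adjustment is 6 < 11, so +1): 6 + 1 = 7.
S5 applies: 7 + 3 = 10.
Final offense level: 10.
Criminal history: 1 prior point → Category 1 (0-5).
Level 10 falls in the 9-11 band.
Grid: Level 9-11 × Category 1 = 132-172 weeks.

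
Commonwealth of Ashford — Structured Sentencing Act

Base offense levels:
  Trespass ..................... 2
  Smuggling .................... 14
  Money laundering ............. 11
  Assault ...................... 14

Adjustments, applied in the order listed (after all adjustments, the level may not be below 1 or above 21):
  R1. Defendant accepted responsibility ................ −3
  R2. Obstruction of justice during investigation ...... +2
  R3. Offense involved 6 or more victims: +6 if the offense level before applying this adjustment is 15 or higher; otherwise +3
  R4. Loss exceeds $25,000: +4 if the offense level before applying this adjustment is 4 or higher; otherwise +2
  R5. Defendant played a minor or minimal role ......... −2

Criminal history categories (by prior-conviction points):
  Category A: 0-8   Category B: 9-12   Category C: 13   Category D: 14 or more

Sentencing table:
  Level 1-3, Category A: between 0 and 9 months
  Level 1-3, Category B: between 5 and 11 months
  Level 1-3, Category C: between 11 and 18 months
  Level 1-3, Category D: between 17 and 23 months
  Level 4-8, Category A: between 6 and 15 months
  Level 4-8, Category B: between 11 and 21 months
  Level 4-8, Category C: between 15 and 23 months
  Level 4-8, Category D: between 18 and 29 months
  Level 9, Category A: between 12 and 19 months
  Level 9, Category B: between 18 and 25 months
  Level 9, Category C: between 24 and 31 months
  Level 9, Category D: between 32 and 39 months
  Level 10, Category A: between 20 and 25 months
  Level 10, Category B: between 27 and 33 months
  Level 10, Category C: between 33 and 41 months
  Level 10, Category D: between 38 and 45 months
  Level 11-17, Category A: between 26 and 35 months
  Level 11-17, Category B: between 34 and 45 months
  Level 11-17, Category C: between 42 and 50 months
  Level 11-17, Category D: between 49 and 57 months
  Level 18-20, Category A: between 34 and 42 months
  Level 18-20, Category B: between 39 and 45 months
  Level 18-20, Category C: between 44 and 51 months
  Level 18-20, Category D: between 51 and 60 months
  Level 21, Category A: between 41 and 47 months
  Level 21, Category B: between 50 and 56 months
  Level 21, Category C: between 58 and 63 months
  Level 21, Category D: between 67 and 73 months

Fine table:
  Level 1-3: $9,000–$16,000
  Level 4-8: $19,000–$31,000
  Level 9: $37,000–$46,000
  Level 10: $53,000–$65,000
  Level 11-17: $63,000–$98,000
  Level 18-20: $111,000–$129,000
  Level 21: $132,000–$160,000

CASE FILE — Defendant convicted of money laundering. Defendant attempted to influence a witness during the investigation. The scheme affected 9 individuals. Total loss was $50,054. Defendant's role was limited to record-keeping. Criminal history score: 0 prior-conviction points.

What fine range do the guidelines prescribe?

Base offense level for money laundering: 11.
R1 does not apply.
R2 applies: 11 + 2 = 13.
R3 applies (level before this adjustment is 13 < 15, so +3): 13 + 3 = 16.
R4 applies (level before this adjustment is 16 ≥ 4, so +4): 16 + 4 = 20.
R5 applies: 20 − 2 = 18.
Final offense level: 18.
Level 18 falls in the 18-20 band.
Fine table: Level 18-20 → $111,000–$129,000.

$111,000–$129,000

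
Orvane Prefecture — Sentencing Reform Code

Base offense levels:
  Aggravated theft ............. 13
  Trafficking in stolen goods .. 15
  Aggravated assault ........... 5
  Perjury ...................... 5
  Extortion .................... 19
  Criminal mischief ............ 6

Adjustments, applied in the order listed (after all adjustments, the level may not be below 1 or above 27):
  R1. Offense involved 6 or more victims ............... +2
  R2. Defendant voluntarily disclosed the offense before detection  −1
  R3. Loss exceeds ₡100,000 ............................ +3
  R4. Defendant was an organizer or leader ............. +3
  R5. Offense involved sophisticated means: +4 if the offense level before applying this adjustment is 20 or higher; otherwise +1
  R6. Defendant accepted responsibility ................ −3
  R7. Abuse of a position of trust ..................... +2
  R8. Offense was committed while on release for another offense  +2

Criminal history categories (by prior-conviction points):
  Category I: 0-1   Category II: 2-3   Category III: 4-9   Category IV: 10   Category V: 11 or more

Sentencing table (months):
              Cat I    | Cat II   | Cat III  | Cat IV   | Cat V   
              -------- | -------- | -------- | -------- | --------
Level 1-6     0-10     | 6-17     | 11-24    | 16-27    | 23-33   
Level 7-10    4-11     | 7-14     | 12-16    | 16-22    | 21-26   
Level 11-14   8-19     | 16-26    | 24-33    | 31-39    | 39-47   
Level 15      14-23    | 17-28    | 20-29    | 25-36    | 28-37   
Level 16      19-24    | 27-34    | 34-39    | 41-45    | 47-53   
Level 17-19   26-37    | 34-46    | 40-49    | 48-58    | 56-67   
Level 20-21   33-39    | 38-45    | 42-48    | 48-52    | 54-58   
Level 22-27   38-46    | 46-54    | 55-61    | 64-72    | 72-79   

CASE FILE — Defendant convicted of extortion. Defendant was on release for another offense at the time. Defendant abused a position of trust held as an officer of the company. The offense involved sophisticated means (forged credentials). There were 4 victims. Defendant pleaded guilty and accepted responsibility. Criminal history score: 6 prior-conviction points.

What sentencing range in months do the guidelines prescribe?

42-48 months

Base offense level for extortion: 19.
R1 does not apply.
R4 does not apply.
R5 applies (level before this adjustment is 19 < 20, so +1): 19 + 1 = 20.
R6 applies: 20 − 3 = 17.
R7 applies: 17 + 2 = 19.
R8 applies: 19 + 2 = 21.
Final offense level: 21.
Criminal history: 6 prior points → Category III (4-9).
Level 21 falls in the 20-21 band.
Grid: Level 20-21 × Category III = 42-48 months.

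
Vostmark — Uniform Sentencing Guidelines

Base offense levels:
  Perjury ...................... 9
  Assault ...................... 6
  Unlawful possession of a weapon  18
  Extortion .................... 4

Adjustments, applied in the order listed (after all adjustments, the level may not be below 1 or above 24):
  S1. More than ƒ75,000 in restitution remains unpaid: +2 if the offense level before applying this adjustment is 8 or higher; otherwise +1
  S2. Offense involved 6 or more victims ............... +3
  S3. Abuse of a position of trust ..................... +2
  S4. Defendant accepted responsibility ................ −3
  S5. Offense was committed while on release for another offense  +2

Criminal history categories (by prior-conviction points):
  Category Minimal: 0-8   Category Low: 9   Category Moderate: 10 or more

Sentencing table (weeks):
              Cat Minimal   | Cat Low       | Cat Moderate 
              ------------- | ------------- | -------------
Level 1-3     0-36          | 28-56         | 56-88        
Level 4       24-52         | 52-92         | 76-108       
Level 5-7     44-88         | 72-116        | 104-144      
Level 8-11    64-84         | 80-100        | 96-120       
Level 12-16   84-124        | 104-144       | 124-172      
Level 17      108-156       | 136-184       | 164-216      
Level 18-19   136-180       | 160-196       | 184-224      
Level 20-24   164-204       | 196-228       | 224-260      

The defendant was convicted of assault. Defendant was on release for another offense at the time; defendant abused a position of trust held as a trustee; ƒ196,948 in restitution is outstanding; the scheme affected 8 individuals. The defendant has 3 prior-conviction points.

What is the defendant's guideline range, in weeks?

84-124 weeks

Base offense level for assault: 6.
S1 applies (level before this adjustment is 6 < 8, so +1): 6 + 1 = 7.
S2 applies: 7 + 3 = 10.
S3 applies: 10 + 2 = 12.
S5 applies: 12 + 2 = 14.
Final offense level: 14.
Criminal history: 3 prior points → Category Minimal (0-8).
Level 14 falls in the 12-16 band.
Grid: Level 12-16 × Category Minimal = 84-124 weeks.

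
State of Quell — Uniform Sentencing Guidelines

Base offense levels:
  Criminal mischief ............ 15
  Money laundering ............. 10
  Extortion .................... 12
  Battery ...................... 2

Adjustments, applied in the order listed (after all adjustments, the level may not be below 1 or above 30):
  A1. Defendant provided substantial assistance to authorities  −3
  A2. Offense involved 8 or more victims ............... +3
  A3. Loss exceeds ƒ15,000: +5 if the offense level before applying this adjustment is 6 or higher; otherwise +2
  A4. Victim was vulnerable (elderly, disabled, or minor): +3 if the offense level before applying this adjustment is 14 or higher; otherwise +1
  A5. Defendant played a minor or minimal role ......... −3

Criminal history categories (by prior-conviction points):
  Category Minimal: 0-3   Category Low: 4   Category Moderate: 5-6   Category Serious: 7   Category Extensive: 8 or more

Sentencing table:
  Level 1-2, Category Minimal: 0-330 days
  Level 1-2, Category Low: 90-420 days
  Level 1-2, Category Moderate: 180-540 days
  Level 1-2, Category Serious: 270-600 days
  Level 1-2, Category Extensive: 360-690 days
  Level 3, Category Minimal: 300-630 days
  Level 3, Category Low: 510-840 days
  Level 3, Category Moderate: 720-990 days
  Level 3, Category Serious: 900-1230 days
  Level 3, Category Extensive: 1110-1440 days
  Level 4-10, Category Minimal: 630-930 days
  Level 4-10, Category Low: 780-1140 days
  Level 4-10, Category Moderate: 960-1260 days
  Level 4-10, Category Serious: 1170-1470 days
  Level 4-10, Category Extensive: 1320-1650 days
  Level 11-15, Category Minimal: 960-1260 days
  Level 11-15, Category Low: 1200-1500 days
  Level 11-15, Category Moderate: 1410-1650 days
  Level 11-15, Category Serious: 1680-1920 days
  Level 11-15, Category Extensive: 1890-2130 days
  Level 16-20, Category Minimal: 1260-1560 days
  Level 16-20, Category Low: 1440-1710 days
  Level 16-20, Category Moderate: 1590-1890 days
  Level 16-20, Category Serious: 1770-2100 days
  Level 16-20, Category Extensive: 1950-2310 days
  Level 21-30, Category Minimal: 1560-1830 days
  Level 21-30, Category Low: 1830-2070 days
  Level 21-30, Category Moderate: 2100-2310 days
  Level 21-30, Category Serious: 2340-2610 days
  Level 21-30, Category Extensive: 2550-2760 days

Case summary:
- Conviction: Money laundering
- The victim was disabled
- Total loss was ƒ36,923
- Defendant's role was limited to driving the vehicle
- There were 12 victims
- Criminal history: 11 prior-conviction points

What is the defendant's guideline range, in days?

1950-2310 days

Base offense level for money laundering: 10.
A1 does not apply.
A2 applies: 10 + 3 = 13.
A3 applies (level before this adjustment is 13 ≥ 6, so +5): 13 + 5 = 18.
A4 applies (level before this adjustment is 18 ≥ 14, so +3): 18 + 3 = 21.
A5 applies: 21 − 3 = 18.
Final offense level: 18.
Criminal history: 11 prior points → Category Extensive (8+).
Level 18 falls in the 16-20 band.
Grid: Level 16-20 × Category Extensive = 1950-2310 days.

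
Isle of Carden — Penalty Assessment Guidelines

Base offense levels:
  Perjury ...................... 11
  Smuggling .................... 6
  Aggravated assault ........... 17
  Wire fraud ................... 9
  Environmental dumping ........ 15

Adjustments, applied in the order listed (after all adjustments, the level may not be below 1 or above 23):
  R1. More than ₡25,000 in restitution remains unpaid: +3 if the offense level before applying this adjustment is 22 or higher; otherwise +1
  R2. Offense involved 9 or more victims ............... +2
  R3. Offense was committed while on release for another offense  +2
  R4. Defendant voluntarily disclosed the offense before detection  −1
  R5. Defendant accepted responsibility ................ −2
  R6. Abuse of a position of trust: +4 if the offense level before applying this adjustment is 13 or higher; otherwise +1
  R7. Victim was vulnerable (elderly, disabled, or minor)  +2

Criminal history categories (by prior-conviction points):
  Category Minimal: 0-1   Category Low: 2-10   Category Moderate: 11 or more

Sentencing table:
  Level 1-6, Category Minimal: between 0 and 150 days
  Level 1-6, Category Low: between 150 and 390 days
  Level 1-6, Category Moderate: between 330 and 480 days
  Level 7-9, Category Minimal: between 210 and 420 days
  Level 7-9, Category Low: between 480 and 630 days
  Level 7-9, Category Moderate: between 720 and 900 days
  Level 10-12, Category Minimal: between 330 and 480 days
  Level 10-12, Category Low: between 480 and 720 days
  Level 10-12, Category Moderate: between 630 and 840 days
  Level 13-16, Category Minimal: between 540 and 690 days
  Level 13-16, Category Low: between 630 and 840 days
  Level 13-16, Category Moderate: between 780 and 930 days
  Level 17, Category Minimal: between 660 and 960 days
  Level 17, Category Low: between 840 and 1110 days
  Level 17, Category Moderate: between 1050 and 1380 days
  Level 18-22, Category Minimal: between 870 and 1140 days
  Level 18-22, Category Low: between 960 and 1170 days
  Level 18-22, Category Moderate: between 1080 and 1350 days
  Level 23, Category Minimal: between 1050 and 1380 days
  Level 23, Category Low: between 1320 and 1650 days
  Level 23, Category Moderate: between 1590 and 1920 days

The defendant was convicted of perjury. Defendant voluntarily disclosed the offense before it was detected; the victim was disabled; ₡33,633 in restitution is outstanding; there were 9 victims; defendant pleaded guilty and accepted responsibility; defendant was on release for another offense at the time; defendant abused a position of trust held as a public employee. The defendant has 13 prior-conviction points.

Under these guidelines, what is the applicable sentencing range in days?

1080-1350 days

Base offense level for perjury: 11.
R1 applies (level before this adjustment is 11 < 22, so +1): 11 + 1 = 12.
R2 applies: 12 + 2 = 14.
R3 applies: 14 + 2 = 16.
R4 applies: 16 − 1 = 15.
R5 applies: 15 − 2 = 13.
R6 applies (level before this adjustment is 13 ≥ 13, so +4): 13 + 4 = 17.
R7 applies: 17 + 2 = 19.
Final offense level: 19.
Criminal history: 13 prior points → Category Moderate (11+).
Level 19 falls in the 18-22 band.
Grid: Level 18-22 × Category Moderate = 1080-1350 days.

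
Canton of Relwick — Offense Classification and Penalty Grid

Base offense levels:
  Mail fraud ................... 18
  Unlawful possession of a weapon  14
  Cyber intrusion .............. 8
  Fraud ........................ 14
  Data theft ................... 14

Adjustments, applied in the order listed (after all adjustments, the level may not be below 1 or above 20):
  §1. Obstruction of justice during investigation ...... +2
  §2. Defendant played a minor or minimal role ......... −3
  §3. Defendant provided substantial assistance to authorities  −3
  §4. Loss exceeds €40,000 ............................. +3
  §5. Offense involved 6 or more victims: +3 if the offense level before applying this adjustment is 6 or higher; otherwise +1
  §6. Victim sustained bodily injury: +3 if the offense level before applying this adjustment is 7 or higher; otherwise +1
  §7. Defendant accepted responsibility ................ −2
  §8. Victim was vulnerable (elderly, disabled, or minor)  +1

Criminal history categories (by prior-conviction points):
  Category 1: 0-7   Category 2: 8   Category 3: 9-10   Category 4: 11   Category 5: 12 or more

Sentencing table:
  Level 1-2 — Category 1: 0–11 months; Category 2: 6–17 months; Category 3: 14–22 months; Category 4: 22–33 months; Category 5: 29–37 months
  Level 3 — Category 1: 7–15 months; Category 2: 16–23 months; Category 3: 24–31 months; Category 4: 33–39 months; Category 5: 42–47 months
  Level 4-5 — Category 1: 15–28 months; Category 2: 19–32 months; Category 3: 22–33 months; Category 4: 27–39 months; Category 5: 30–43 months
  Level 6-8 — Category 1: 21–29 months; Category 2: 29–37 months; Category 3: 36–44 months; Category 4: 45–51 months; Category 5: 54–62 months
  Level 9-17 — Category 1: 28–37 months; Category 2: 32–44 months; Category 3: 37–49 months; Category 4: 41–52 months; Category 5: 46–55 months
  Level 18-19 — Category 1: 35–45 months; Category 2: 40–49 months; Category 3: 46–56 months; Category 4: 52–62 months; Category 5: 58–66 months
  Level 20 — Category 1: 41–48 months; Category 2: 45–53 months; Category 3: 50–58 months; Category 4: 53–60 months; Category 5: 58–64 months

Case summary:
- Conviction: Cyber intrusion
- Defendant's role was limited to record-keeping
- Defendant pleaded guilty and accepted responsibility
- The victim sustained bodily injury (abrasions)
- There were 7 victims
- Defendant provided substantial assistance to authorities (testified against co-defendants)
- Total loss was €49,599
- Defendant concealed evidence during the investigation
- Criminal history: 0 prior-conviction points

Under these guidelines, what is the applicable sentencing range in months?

Base offense level for cyber intrusion: 8.
§1 applies: 8 + 2 = 10.
§2 applies: 10 − 3 = 7.
§3 applies: 7 − 3 = 4.
§4 applies: 4 + 3 = 7.
§5 applies (level before this adjustment is 7 ≥ 6, so +3): 7 + 3 = 10.
§6 applies (level before this adjustment is 10 ≥ 7, so +3): 10 + 3 = 13.
§7 applies: 13 − 2 = 11.
Final offense level: 11.
Criminal history: 0 prior points → Category 1 (0-7).
Level 11 falls in the 9-17 band.
Grid: Level 9-17 × Category 1 = 28-37 months.

28-37 months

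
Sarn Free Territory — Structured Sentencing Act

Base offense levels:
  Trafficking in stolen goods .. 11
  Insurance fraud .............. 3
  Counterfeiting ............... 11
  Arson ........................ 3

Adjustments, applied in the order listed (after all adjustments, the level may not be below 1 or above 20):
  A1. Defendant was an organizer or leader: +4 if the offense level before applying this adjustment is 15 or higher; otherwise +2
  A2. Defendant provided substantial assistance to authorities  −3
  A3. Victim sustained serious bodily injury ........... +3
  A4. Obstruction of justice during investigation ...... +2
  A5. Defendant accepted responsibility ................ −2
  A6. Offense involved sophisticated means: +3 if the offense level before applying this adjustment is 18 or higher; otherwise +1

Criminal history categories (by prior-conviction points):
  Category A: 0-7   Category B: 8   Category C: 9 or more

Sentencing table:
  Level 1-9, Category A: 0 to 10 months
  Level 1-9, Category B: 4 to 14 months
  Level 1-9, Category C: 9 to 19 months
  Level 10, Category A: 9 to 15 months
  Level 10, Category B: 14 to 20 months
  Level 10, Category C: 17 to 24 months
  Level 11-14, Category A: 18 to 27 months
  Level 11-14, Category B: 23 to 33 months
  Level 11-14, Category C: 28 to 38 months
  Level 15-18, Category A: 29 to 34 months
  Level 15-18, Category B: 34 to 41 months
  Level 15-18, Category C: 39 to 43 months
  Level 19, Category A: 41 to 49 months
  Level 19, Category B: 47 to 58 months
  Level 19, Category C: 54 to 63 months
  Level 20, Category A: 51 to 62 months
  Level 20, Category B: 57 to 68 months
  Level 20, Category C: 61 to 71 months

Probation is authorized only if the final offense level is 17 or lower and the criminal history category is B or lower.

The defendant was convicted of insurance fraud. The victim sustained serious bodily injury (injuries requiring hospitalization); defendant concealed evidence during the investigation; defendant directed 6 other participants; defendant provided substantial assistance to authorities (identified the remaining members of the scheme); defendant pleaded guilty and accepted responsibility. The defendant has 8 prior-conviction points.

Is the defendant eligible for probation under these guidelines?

Base offense level for insurance fraud: 3.
A1 applies (level before this adjustment is 3 < 15, so +2): 3 + 2 = 5.
A2 applies: 5 − 3 = 2.
A3 applies: 2 + 3 = 5.
A4 applies: 5 + 2 = 7.
A5 applies: 7 − 2 = 5.
A6 does not apply.
Final offense level: 5.
Criminal history: 8 prior points → Category B (8).
Level 5 falls in the 1-9 band.
Grid: Level 1-9 × Category B = 4-14 months.
Probation check: level 5 ≤ 17 and category B ≤ B → eligible.

Yes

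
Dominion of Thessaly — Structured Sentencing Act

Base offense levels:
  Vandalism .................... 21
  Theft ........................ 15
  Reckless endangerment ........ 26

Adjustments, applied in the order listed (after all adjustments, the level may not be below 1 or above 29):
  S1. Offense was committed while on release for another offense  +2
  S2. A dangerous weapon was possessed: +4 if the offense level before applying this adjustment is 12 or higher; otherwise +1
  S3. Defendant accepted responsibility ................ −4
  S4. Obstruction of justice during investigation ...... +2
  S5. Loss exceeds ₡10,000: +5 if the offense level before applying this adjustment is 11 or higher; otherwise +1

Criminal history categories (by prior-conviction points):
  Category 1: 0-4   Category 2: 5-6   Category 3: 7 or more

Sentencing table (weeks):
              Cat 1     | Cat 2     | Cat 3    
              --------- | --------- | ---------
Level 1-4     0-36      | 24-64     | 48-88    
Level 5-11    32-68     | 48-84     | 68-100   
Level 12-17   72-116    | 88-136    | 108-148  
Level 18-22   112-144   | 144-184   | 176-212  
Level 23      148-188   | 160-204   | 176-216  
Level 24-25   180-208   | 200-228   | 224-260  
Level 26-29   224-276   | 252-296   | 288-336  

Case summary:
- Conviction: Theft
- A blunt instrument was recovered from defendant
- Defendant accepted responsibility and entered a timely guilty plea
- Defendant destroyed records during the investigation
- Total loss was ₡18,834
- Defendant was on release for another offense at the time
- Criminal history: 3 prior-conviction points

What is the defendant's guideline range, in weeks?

180-208 weeks

Base offense level for theft: 15.
S1 applies: 15 + 2 = 17.
S2 applies (level before this adjustment is 17 ≥ 12, so +4): 17 + 4 = 21.
S3 applies: 21 − 4 = 17.
S4 applies: 17 + 2 = 19.
S5 applies (level before this adjustment is 19 ≥ 11, so +5): 19 + 5 = 24.
Final offense level: 24.
Criminal history: 3 prior points → Category 1 (0-4).
Level 24 falls in the 24-25 band.
Grid: Level 24-25 × Category 1 = 180-208 weeks.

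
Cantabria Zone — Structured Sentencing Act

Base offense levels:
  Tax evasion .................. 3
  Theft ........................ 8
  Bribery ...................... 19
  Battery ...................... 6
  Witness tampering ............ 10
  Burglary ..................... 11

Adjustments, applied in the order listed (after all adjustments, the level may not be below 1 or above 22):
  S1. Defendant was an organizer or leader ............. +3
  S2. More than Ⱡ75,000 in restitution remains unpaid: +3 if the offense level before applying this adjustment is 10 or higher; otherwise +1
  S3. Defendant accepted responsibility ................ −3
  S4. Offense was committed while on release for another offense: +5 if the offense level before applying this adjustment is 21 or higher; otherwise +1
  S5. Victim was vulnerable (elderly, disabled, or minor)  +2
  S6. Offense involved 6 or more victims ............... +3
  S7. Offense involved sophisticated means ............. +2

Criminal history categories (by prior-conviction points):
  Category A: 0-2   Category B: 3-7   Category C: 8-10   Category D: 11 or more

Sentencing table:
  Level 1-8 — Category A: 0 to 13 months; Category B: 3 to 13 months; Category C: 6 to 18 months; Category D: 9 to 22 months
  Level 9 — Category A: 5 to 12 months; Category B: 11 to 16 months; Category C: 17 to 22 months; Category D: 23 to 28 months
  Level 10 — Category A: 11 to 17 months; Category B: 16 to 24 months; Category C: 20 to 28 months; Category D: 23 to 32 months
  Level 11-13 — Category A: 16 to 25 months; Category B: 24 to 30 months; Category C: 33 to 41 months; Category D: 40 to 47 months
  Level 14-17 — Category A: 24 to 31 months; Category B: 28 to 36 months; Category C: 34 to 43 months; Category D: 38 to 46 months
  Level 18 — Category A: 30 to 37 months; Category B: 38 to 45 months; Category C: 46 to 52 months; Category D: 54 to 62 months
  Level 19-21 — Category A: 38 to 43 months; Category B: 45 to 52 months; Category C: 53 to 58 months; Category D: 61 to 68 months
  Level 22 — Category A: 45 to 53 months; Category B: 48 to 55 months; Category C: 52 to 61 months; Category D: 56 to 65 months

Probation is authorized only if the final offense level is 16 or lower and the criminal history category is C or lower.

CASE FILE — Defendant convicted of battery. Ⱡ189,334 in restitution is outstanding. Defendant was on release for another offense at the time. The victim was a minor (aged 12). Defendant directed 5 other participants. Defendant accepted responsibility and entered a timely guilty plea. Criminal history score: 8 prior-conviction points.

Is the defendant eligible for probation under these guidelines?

Yes

Base offense level for battery: 6.
S1 applies: 6 + 3 = 9.
S2 applies (level before this adjustment is 9 < 10, so +1): 9 + 1 = 10.
S3 applies: 10 − 3 = 7.
S4 applies (level before this adjustment is 7 < 21, so +1): 7 + 1 = 8.
S5 applies: 8 + 2 = 10.
S6 does not apply.
S7 does not apply.
Final offense level: 10.
Criminal history: 8 prior points → Category C (8-10).
Level 10 falls in the 10 band.
Grid: Level 10 × Category C = 20-28 months.
Probation check: level 10 ≤ 16 and category C ≤ C → eligible.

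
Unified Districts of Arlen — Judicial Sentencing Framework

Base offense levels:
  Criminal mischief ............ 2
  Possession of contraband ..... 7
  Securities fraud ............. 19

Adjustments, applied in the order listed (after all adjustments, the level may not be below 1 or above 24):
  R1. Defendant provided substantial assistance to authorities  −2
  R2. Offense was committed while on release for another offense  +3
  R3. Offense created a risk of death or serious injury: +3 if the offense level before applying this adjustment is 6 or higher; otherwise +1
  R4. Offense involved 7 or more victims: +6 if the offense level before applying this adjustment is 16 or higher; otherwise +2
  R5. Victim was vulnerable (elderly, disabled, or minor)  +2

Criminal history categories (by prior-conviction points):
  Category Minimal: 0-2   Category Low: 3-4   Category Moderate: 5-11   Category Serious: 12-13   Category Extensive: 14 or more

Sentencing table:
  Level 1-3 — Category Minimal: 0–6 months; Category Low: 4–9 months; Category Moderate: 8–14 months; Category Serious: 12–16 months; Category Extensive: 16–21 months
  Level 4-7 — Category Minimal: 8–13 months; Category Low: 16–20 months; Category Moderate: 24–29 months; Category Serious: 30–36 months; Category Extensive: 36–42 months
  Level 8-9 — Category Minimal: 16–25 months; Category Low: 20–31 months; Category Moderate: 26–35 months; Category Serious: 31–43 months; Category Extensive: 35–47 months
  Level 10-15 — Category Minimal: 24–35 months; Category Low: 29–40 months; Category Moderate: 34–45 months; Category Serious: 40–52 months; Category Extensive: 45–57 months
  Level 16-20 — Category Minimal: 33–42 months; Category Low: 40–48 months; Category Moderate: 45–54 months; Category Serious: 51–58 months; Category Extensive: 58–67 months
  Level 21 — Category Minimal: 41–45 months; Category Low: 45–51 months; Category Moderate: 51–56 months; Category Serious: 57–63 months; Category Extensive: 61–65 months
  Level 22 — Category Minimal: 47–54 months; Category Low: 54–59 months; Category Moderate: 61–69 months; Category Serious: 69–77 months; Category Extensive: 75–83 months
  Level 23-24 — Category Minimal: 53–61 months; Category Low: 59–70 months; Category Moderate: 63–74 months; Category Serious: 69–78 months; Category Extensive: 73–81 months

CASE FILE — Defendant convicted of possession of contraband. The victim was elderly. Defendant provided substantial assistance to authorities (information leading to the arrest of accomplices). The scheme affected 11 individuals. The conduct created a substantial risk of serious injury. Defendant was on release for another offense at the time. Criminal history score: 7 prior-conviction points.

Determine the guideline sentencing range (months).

Base offense level for possession of contraband: 7.
R1 applies: 7 − 2 = 5.
R2 applies: 5 + 3 = 8.
R3 applies (level before this adjustment is 8 ≥ 6, so +3): 8 + 3 = 11.
R4 applies (level before this adjustment is 11 < 16, so +2): 11 + 2 = 13.
R5 applies: 13 + 2 = 15.
Final offense level: 15.
Criminal history: 7 prior points → Category Moderate (5-11).
Level 15 falls in the 10-15 band.
Grid: Level 10-15 × Category Moderate = 34-45 months.

34-45 months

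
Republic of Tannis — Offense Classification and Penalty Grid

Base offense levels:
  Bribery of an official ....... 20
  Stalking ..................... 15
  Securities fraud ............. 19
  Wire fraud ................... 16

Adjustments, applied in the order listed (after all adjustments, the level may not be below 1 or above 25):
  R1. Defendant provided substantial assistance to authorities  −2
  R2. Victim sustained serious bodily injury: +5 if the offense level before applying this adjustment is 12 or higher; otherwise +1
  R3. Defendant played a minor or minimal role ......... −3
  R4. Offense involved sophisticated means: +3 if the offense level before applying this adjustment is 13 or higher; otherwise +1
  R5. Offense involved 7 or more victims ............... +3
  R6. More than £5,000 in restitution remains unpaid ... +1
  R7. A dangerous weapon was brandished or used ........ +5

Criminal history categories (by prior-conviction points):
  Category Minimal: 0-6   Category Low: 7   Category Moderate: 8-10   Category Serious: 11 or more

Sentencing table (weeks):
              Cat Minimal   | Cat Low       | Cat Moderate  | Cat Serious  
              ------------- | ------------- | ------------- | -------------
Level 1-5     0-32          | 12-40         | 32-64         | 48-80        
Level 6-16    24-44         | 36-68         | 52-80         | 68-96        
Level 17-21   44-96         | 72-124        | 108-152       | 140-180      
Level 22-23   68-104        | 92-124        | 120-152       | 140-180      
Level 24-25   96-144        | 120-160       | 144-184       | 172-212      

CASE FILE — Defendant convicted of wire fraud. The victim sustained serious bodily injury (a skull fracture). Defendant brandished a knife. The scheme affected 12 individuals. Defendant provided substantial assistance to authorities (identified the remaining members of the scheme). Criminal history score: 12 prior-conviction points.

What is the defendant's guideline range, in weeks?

Base offense level for wire fraud: 16.
R1 applies: 16 − 2 = 14.
R2 applies (level before this adjustment is 14 ≥ 12, so +5): 14 + 5 = 19.
R4 does not apply.
R5 applies: 19 + 3 = 22.
R7 applies: 22 + 5 = 27.
Level 27 exceeds the maximum of 25; capped at 25.
Final offense level: 25.
Criminal history: 12 prior points → Category Serious (11+).
Level 25 falls in the 24-25 band.
Grid: Level 24-25 × Category Serious = 172-212 weeks.

172-212 weeks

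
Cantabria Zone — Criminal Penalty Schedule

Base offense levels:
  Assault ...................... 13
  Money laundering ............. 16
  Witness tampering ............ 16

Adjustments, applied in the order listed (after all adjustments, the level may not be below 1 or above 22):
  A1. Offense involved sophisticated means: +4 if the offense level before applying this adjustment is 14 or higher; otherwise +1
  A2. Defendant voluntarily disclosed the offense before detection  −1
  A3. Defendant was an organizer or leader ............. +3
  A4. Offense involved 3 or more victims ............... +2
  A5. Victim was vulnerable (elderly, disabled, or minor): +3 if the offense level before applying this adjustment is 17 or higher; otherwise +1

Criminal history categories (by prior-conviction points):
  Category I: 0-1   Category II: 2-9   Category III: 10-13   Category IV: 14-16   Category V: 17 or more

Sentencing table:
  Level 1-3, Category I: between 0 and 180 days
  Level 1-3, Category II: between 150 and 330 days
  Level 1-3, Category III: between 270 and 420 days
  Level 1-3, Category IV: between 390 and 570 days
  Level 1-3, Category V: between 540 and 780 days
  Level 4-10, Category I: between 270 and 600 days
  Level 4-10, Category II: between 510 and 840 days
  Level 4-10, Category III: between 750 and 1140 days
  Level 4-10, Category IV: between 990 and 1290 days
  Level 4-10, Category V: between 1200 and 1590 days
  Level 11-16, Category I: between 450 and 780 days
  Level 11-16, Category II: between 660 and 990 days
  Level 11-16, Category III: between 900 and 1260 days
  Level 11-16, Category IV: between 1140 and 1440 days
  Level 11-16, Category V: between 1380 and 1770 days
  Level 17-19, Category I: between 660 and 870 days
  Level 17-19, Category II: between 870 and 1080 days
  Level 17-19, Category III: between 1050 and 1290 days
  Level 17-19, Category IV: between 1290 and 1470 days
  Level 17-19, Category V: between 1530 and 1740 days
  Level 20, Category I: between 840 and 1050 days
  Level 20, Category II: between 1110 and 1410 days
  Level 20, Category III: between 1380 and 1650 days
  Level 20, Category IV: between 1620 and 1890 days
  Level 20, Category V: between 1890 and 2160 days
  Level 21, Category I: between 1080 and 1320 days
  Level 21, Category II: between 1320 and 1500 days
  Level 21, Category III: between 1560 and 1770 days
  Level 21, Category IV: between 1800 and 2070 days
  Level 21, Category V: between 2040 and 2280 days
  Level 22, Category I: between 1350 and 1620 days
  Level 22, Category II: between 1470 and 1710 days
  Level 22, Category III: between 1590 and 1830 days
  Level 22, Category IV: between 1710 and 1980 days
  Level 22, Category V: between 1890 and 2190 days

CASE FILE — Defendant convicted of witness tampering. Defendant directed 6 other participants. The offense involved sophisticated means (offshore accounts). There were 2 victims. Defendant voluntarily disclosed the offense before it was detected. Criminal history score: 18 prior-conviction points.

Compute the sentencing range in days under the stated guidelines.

Base offense level for witness tampering: 16.
A1 applies (level before this adjustment is 16 ≥ 14, so +4): 16 + 4 = 20.
A2 applies: 20 − 1 = 19.
A3 applies: 19 + 3 = 22.
A5 does not apply.
Final offense level: 22.
Criminal history: 18 prior points → Category V (17+).
Level 22 falls in the 22 band.
Grid: Level 22 × Category V = 1890-2190 days.

1890-2190 days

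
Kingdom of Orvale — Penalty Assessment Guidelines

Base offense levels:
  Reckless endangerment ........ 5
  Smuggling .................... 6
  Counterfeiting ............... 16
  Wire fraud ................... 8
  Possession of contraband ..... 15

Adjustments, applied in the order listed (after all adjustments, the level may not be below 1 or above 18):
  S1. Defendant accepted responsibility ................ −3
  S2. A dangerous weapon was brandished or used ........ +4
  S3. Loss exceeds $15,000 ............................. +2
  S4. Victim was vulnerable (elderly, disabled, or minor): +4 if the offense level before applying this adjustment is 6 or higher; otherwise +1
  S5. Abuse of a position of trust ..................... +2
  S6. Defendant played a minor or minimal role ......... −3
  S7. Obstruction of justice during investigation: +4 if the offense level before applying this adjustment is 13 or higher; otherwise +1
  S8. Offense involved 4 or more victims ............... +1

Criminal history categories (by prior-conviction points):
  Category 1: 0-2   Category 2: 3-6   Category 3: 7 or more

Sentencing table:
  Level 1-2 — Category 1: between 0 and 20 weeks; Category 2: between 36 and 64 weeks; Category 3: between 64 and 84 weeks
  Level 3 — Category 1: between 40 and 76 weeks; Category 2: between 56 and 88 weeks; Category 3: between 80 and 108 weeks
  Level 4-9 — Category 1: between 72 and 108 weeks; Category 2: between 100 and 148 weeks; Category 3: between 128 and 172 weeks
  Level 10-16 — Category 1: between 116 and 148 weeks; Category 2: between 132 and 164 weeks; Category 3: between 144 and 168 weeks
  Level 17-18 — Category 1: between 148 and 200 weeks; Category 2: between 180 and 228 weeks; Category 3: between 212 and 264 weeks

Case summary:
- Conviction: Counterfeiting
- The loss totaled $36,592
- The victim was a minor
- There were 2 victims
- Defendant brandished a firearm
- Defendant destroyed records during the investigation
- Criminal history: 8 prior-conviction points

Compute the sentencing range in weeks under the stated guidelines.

212-264 weeks

Base offense level for counterfeiting: 16.
S2 applies: 16 + 4 = 20.
S3 applies: 20 + 2 = 22.
S4 applies (level before this adjustment is 22 ≥ 6, so +4): 22 + 4 = 26.
S6 does not apply.
S7 applies (level before this adjustment is 26 ≥ 13, so +4): 26 + 4 = 30.
Level 30 exceeds the maximum of 18; capped at 18.
Final offense level: 18.
Criminal history: 8 prior points → Category 3 (7+).
Level 18 falls in the 17-18 band.
Grid: Level 17-18 × Category 3 = 212-264 weeks.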